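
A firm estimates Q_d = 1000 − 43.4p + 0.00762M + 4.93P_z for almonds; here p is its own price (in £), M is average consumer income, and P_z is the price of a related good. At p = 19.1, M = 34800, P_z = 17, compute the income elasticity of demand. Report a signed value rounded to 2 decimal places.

0.51

At the given values, Q_d = 1000 − 43.4(19.1) + 0.00762(34800) + 4.93(17) = 520.046.
∂Q_d/∂M = 0.00762.
E = (0.00762) × (34800/520.046) = 0.5099…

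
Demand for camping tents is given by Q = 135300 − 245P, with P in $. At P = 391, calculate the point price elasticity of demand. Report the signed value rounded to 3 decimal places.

dQ/dP = −245. At P = 391, Q = 135300 − 245(391) = 39505.
Ed = (dQ/dP)·(P/Q) = −245 × (391/39505) = -2.42488…

-2.425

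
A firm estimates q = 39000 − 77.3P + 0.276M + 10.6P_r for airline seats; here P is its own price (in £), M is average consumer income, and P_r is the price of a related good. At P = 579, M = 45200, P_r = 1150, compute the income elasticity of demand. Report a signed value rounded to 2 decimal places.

At the given values, q = 39000 − 77.3(579) + 0.276(45200) + 10.6(1150) = 18908.5.
∂q/∂M = 0.276.
E = (0.276) × (45200/18908.5) = 0.6597…

0.66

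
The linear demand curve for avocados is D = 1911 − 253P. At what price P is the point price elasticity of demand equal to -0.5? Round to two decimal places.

2.52

Ed = −253P/(1911 − 253P). Set this equal to -0.5:
253P = 0.5·(1911 − 253P) ⇒ 253P(1 + 0.5) = 0.5·1911
P = 0.5·1911 / (253·1.5) = 2.5177…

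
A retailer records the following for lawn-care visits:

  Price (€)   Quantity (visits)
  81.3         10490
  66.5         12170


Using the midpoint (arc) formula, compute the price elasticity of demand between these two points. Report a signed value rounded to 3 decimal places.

%ΔQ = (12170 − 10490) / [(10490 + 12170)/2] = 1680/11330 = 0.148278…
%ΔP = (66.5 − 81.3) / [(81.3 + 66.5)/2] = -14.8/73.9 = -0.200270…
Arc Ed = %ΔQ / %ΔP = (1680/11330) / (-14.8/73.9) = -0.74039…

-0.740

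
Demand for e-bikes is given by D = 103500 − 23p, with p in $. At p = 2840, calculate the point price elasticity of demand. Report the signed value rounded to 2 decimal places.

dD/dp = −23. At p = 2840, D = 103500 − 23(2840) = 38180.
Ed = (dD/dp)·(p/D) = −23 × (2840/38180) = -1.7108…

-1.71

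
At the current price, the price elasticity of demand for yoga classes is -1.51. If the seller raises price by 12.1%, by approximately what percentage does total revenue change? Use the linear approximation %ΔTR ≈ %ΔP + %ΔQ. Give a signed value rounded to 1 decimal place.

-6.2%

%ΔQ ≈ Ed × %ΔP = (-1.51) × (+12.1%) = -18.2710%
%ΔTR ≈ %ΔP + %ΔQ = (+12.1%) + (-18.2710%) = -6.1710%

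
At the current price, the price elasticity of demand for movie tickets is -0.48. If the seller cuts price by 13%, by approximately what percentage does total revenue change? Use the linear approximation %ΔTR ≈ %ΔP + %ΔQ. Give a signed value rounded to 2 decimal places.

-6.76%

%ΔQ ≈ Ed × %ΔP = (-0.48) × (-13%) = +6.2400%
%ΔTR ≈ %ΔP + %ΔQ = (-13%) + (+6.2400%) = -6.7600%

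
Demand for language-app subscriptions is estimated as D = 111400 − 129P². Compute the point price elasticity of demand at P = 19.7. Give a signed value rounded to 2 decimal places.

dD/dP = −2·129·P = -5082.6. At P = 19.7, D = 61336.39.
Ed = (dD/dP)·(P/D) = (-5082.6) × (19.7/61336.39) = -1.6324…

-1.63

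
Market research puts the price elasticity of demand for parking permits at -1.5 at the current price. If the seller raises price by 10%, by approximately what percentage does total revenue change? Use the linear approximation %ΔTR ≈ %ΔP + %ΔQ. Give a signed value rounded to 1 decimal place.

%ΔQ ≈ Ed × %ΔP = (-1.5) × (+10%) = -15.0000%
%ΔTR ≈ %ΔP + %ΔQ = (+10%) + (-15.0000%) = -5.0000%

-5.0%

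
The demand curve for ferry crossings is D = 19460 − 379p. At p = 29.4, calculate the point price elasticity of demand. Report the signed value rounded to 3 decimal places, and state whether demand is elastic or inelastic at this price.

-1.340; elastic

dD/dp = −379. At p = 29.4, D = 19460 − 379(29.4) = 8317.4.
Ed = (dD/dp)·(p/D) = −379 × (29.4/8317.4) = -1.33967…
|Ed| = 1.340 > 1, so demand is elastic.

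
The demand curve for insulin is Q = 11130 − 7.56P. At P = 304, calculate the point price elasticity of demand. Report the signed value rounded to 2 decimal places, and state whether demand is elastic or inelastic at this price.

-0.26; inelastic

dQ/dP = −7.56. At P = 304, Q = 11130 − 7.56(304) = 8831.76.
Ed = (dQ/dP)·(P/Q) = −7.56 × (304/8831.76) = -0.2602…
|Ed| = 0.26 < 1, so demand is inelastic.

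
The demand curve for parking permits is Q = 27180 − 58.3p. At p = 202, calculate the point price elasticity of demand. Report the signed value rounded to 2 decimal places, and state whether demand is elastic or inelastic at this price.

dQ/dp = −58.3. At p = 202, Q = 27180 − 58.3(202) = 15403.4.
Ed = (dQ/dp)·(p/Q) = −58.3 × (202/15403.4) = -0.7645…
|Ed| = 0.76 < 1, so demand is inelastic.

-0.76; inelastic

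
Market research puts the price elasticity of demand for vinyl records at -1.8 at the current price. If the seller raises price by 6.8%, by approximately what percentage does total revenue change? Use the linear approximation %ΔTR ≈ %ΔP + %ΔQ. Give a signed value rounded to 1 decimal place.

-5.4%

%ΔQ ≈ Ed × %ΔP = (-1.8) × (+6.8%) = -12.2400%
%ΔTR ≈ %ΔP + %ΔQ = (+6.8%) + (-12.2400%) = -5.4400%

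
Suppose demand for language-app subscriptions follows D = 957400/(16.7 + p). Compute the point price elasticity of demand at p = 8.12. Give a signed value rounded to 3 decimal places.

-0.327

dD/dp = −957400/(16.7 + p)² = -1554.14. At p = 8.12, D = 38573.7.
Ed = (dD/dp)·(p/D) = (-1554.14) × (8.12/38573.7) = -0.32715…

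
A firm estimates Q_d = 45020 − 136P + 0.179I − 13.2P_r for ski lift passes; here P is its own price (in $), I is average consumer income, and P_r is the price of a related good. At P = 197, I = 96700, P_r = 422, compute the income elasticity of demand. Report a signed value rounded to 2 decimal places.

At the given values, Q_d = 45020 − 136(197) + 0.179(96700) − 13.2(422) = 29966.9.
∂Q_d/∂I = 0.179.
E = (0.179) × (96700/29966.9) = 0.5776…

0.58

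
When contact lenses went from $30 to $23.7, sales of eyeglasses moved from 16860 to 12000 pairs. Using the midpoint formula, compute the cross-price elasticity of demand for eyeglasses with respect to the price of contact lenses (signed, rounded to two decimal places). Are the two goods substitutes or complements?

%ΔQ_{eyeglasses} = (12000 − 16860)/avg = -4860/14430 = -0.336798…
%ΔP_{contact lenses} = (23.7 − 30)/avg = -6.3/26.85 = -0.234636…
E_cross = (-4860/14430) / (-6.3/26.85) = 1.4354…
E_cross > 0 ⇒ the goods are substitutes.

1.44; substitutes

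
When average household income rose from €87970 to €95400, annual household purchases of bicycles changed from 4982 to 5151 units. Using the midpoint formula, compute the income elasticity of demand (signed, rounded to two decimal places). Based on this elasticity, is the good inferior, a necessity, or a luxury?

0.41; necessity

%ΔQ = (5151 − 4982)/[( 4982 + 5151)/2] = 169/5066.5 = 0.033356…
%ΔIncome = (95400 − 87970)/[( 87970 + 95400)/2] = 7430/91685 = 0.081038…
E_income = (169/5066.5) / (7430/91685) = 0.4116…
0 < E_income < 1 ⇒ normal good, necessity.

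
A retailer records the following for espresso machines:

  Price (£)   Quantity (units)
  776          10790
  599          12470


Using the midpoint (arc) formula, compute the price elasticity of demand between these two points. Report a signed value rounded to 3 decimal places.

-0.561

%ΔQ = (12470 − 10790) / [(10790 + 12470)/2] = 1680/11630 = 0.144453…
%ΔP = (599 − 776) / [(776 + 599)/2] = -177/687.5 = -0.257454…
Arc Ed = %ΔQ / %ΔP = (1680/11630) / (-177/687.5) = -0.56108…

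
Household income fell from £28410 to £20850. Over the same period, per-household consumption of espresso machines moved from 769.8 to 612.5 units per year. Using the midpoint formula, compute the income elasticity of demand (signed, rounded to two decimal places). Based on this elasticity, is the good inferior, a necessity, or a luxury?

%ΔQ = (612.5 − 769.8)/[( 769.8 + 612.5)/2] = -157.3/691.15 = -0.227591…
%ΔIncome = (20850 − 28410)/[( 28410 + 20850)/2] = -7560/24630 = -0.306942…
E_income = (-157.3/691.15) / (-7560/24630) = 0.7414…
0 < E_income < 1 ⇒ normal good, necessity.

0.74; necessity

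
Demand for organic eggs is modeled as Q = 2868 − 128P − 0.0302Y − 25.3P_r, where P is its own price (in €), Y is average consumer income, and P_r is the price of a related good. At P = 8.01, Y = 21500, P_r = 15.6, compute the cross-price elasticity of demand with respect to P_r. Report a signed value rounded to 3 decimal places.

At the given values, Q = 2868 − 128(8.01) − 0.0302(21500) − 25.3(15.6) = 798.74.
∂Q/∂P_r = -25.3.
E = (-25.3) × (15.6/798.74) = -0.49412…

-0.494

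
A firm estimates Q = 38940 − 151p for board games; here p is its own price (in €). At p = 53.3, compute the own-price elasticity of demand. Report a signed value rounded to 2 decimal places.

-0.26

At the given values, Q = 38940 − 151(53.3) = 30891.7.
∂Q/∂p = −151.
E = (-151) × (53.3/30891.7) = -0.2605…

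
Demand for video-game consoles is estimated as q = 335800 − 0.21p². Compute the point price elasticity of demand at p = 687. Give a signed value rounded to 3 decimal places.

-0.838

dq/dp = −2·0.21·p = -288.54. At p = 687, q = 236686.51.
Ed = (dq/dp)·(p/q) = (-288.54) × (687/236686.51) = -0.83750…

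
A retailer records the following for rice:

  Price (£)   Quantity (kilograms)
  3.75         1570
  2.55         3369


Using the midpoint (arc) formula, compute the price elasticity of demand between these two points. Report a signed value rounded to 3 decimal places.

-1.912

%ΔQ = (3369 − 1570) / [(1570 + 3369)/2] = 1799/2469.5 = 0.728487…
%ΔP = (2.55 − 3.75) / [(3.75 + 2.55)/2] = -1.2/3.15 = -0.380952…
Arc Ed = %ΔQ / %ΔP = (1799/2469.5) / (-1.2/3.15) = -1.91227…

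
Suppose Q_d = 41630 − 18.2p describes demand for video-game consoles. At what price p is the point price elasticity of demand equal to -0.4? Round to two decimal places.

653.53

Ed = −18.2p/(41630 − 18.2p). Set this equal to -0.4:
18.2p = 0.4·(41630 − 18.2p) ⇒ 18.2p(1 + 0.4) = 0.4·41630
p = 0.4·41630 / (18.2·1.4) = 653.5321…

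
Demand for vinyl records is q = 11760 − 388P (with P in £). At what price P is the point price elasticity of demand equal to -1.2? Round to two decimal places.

Ed = −388P/(11760 − 388P). Set this equal to -1.2:
388P = 1.2·(11760 − 388P) ⇒ 388P(1 + 1.2) = 1.2·11760
P = 1.2·11760 / (388·2.2) = 16.5323…

16.53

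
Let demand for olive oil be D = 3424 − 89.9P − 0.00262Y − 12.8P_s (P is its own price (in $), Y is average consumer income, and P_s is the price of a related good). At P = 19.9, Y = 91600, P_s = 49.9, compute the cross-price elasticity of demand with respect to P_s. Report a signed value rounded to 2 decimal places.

At the given values, D = 3424 − 89.9(19.9) − 0.00262(91600) − 12.8(49.9) = 756.278.
∂D/∂P_s = -12.8.
E = (-12.8) × (49.9/756.278) = -0.8445…

-0.84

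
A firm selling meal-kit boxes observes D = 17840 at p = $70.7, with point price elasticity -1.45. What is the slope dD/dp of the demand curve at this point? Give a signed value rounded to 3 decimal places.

-365.884

Ed = (dD/dp)·(p/D) ⇒ dD/dp = Ed·D/p = (-1.45)·17840/70.7 = -365.88401…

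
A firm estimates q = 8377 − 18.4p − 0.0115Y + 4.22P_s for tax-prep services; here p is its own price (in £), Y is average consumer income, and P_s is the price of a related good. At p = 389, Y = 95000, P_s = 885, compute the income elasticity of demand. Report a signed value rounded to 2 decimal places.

At the given values, q = 8377 − 18.4(389) − 0.0115(95000) + 4.22(885) = 3861.6.
∂q/∂Y = -0.0115.
E = (-0.0115) × (95000/3861.6) = -0.2829…

-0.28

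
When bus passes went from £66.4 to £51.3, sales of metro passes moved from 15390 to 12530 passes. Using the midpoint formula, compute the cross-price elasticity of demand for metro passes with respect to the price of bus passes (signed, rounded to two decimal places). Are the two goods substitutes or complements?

0.80; substitutes

%ΔQ_{metro passes} = (12530 − 15390)/avg = -2860/13960 = -0.204871…
%ΔP_{bus passes} = (51.3 − 66.4)/avg = -15.1/58.85 = -0.256584…
E_cross = (-2860/13960) / (-15.1/58.85) = 0.7984…
E_cross > 0 ⇒ the goods are substitutes.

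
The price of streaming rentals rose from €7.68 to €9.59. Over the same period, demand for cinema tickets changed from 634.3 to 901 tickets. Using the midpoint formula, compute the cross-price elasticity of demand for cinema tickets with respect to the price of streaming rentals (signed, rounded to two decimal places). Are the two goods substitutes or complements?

%ΔQ_{cinema tickets} = (901 − 634.3)/avg = 266.7/767.65 = 0.347423…
%ΔP_{streaming rentals} = (9.59 − 7.68)/avg = 1.91/8.635 = 0.221192…
E_cross = (266.7/767.65) / (1.91/8.635) = 1.5706…
E_cross > 0 ⇒ the goods are substitutes.

1.57; substitutes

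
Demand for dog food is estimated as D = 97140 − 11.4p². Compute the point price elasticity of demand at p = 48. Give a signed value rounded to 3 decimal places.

dD/dp = −2·11.4·p = -1094.4. At p = 48, D = 70874.4.
Ed = (dD/dp)·(p/D) = (-1094.4) × (48/70874.4) = -0.74118…

-0.741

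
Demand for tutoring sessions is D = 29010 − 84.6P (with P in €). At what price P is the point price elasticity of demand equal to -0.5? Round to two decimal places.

114.30

Ed = −84.6P/(29010 − 84.6P). Set this equal to -0.5:
84.6P = 0.5·(29010 − 84.6P) ⇒ 84.6P(1 + 0.5) = 0.5·29010
P = 0.5·29010 / (84.6·1.5) = 114.3026…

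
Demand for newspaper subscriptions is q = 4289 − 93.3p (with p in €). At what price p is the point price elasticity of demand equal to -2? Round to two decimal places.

Ed = −93.3p/(4289 − 93.3p). Set this equal to -2:
93.3p = 2·(4289 − 93.3p) ⇒ 93.3p(1 + 2) = 2·4289
p = 2·4289 / (93.3·3) = 30.6466…

30.65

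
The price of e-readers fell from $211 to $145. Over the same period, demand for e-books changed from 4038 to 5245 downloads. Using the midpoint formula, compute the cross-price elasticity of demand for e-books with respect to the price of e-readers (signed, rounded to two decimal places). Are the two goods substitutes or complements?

%ΔQ_{e-books} = (5245 − 4038)/avg = 1207/4641.5 = 0.260045…
%ΔP_{e-readers} = (145 − 211)/avg = -66/178 = -0.370786…
E_cross = (1207/4641.5) / (-66/178) = -0.7013…
E_cross < 0 ⇒ the goods are complements.

-0.70; complements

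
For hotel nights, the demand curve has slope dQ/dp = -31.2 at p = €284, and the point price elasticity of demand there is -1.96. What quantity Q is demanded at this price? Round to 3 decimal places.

Ed = (dQ/dp)·(p/Q) ⇒ Q = (dQ/dp)·p/Ed = (-31.2)·284/(-1.96) = 4520.81632…

4520.816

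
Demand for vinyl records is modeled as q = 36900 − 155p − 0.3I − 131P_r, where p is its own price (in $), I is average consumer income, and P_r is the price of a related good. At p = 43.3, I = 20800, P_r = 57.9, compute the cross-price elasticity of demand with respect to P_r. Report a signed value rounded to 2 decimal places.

-0.46

At the given values, q = 36900 − 155(43.3) − 0.3(20800) − 131(57.9) = 16363.6.
∂q/∂P_r = -131.
E = (-131) × (57.9/16363.6) = -0.4635…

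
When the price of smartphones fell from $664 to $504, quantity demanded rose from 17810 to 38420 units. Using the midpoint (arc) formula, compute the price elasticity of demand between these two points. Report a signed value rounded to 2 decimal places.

%ΔQ = (38420 − 17810) / [(17810 + 38420)/2] = 20610/28115 = 0.733060…
%ΔP = (504 − 664) / [(664 + 504)/2] = -160/584 = -0.273972…
Arc Ed = %ΔQ / %ΔP = (20610/28115) / (-160/584) = -2.6756…

-2.68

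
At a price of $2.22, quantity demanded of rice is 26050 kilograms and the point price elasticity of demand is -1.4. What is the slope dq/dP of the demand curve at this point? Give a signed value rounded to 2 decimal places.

-16427.93

Ed = (dq/dP)·(P/q) ⇒ dq/dP = Ed·q/P = (-1.4)·26050/2.22 = -16427.9279…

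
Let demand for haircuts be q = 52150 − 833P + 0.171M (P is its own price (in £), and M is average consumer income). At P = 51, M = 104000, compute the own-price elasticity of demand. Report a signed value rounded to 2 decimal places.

At the given values, q = 52150 − 833(51) + 0.171(104000) = 27451.
∂q/∂P = −833.
E = (-833) × (51/27451) = -1.5475…

-1.55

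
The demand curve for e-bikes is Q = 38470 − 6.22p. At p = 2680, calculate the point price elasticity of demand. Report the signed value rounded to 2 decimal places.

-0.76

dQ/dp = −6.22. At p = 2680, Q = 38470 − 6.22(2680) = 21800.4.
Ed = (dQ/dp)·(p/Q) = −6.22 × (2680/21800.4) = -0.7646…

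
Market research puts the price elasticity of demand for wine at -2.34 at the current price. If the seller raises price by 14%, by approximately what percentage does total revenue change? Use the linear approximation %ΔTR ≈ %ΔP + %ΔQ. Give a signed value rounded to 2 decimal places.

%ΔQ ≈ Ed × %ΔP = (-2.34) × (+14%) = -32.7600%
%ΔTR ≈ %ΔP + %ΔQ = (+14%) + (-32.7600%) = -18.7600%

-18.76%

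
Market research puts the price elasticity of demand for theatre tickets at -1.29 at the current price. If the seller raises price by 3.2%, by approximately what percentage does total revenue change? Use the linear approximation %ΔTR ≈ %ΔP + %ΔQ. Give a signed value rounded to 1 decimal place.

%ΔQ ≈ Ed × %ΔP = (-1.29) × (+3.2%) = -4.1280%
%ΔTR ≈ %ΔP + %ΔQ = (+3.2%) + (-4.1280%) = -0.9280%

-0.9%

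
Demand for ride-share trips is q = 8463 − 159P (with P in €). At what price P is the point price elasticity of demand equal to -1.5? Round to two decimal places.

Ed = −159P/(8463 − 159P). Set this equal to -1.5:
159P = 1.5·(8463 − 159P) ⇒ 159P(1 + 1.5) = 1.5·8463
P = 1.5·8463 / (159·2.5) = 31.9358…

31.94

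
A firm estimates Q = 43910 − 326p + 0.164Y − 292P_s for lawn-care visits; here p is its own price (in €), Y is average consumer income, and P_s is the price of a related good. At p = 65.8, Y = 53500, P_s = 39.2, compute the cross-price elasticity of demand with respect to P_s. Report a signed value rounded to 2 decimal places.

-0.58

At the given values, Q = 43910 − 326(65.8) + 0.164(53500) − 292(39.2) = 19786.8.
∂Q/∂P_s = -292.
E = (-292) × (39.2/19786.8) = -0.5784…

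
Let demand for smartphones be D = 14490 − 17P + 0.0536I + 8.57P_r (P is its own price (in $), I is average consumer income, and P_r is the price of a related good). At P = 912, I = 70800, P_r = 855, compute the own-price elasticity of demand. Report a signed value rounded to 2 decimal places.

At the given values, D = 14490 − 17(912) + 0.0536(70800) + 8.57(855) = 10108.23.
∂D/∂P = −17.
E = (-17) × (912/10108.23) = -1.5337…

-1.53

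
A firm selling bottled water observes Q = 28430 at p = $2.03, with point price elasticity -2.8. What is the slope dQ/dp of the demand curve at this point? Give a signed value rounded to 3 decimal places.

-39213.793

Ed = (dQ/dp)·(p/Q) ⇒ dQ/dp = Ed·Q/p = (-2.8)·28430/2.03 = -39213.79310…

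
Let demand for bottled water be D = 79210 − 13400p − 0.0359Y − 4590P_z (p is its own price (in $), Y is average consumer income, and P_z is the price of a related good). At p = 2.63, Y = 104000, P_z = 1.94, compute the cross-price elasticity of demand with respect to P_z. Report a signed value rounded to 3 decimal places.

-0.284

At the given values, D = 79210 − 13400(2.63) − 0.0359(104000) − 4590(1.94) = 31329.8.
∂D/∂P_z = -4590.
E = (-4590) × (1.94/31329.8) = -0.28422…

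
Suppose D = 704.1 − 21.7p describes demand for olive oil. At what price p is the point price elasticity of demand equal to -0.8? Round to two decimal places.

Ed = −21.7p/(704.1 − 21.7p). Set this equal to -0.8:
21.7p = 0.8·(704.1 − 21.7p) ⇒ 21.7p(1 + 0.8) = 0.8·704.1
p = 0.8·704.1 / (21.7·1.8) = 14.4208…

14.42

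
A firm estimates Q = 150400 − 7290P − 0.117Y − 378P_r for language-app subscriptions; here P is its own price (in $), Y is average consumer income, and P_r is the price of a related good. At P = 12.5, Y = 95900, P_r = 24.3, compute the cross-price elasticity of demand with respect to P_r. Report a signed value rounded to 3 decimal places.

-0.236

At the given values, Q = 150400 − 7290(12.5) − 0.117(95900) − 378(24.3) = 38869.3.
∂Q/∂P_r = -378.
E = (-378) × (24.3/38869.3) = -0.23631…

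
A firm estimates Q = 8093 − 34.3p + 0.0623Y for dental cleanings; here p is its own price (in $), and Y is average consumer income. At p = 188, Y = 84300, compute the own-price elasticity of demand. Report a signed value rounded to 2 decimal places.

At the given values, Q = 8093 − 34.3(188) + 0.0623(84300) = 6896.49.
∂Q/∂p = −34.3.
E = (-34.3) × (188/6896.49) = -0.9350…

-0.94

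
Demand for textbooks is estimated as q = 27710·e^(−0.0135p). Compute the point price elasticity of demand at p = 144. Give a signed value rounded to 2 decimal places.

dq/dp = −0.0135·q = -53.5429. At p = 144, q = 3966.14.
Ed = (dq/dp)·(p/q) = (-53.5429) × (144/3966.14) = -1.944

-1.94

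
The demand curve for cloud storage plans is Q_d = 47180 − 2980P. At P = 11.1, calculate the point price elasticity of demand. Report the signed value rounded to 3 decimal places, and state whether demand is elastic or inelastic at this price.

-2.346; elastic

dQ_d/dP = −2980. At P = 11.1, Q_d = 47180 − 2980(11.1) = 14102.
Ed = (dQ_d/dP)·(P/Q_d) = −2980 × (11.1/14102) = -2.34562…
|Ed| = 2.346 > 1, so demand is elastic.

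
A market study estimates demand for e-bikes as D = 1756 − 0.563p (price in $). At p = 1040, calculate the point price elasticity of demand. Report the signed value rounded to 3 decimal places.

dD/dp = −0.563. At p = 1040, D = 1756 − 0.563(1040) = 1170.48.
Ed = (dD/dp)·(p/D) = −0.563 × (1040/1170.48) = -0.50023…

-0.500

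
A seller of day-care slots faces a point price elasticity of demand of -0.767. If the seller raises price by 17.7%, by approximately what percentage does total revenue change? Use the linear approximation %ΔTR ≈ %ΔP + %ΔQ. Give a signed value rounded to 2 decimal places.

+4.12%

%ΔQ ≈ Ed × %ΔP = (-0.767) × (+17.7%) = -13.5759%
%ΔTR ≈ %ΔP + %ΔQ = (+17.7%) + (-13.5759%) = +4.1241%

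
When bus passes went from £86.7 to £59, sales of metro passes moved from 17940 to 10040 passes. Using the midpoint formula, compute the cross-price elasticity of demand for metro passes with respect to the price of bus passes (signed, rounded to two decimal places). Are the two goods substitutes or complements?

1.49; substitutes

%ΔQ_{metro passes} = (10040 − 17940)/avg = -7900/13990 = -0.564689…
%ΔP_{bus passes} = (59 − 86.7)/avg = -27.7/72.85 = -0.380233…
E_cross = (-7900/13990) / (-27.7/72.85) = 1.4851…
E_cross > 0 ⇒ the goods are substitutes.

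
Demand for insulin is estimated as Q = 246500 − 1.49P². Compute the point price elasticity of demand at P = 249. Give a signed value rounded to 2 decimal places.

dQ/dP = −2·1.49·P = -742.02. At P = 249, Q = 154118.51.
Ed = (dQ/dP)·(P/Q) = (-742.02) × (249/154118.51) = -1.1988…

-1.20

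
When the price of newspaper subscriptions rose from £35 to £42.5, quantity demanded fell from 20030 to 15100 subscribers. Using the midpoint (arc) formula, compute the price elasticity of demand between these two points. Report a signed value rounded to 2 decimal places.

-1.45

%ΔQ = (15100 − 20030) / [(20030 + 15100)/2] = -4930/17565 = -0.280671…
%ΔP = (42.5 − 35) / [(35 + 42.5)/2] = 7.5/38.75 = 0.193548…
Arc Ed = %ΔQ / %ΔP = (-4930/17565) / (7.5/38.75) = -1.4501…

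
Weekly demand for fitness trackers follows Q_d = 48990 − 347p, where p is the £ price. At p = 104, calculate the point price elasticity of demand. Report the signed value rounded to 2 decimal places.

-2.80

dQ_d/dp = −347. At p = 104, Q_d = 48990 − 347(104) = 12902.
Ed = (dQ_d/dp)·(p/Q_d) = −347 × (104/12902) = -2.7970…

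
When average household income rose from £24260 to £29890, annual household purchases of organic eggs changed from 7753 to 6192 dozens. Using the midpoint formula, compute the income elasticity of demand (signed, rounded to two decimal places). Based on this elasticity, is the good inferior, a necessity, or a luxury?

%ΔQ = (6192 − 7753)/[( 7753 + 6192)/2] = -1561/6972.5 = -0.223879…
%ΔIncome = (29890 − 24260)/[( 24260 + 29890)/2] = 5630/27075 = 0.207940…
E_income = (-1561/6972.5) / (5630/27075) = -1.0766…
E_income < 0 ⇒ inferior good.

-1.08; inferior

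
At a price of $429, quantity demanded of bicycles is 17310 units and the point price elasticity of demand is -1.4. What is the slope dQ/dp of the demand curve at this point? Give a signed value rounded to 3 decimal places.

Ed = (dQ/dp)·(p/Q) ⇒ dQ/dp = Ed·Q/p = (-1.4)·17310/429 = -56.48951…

-56.490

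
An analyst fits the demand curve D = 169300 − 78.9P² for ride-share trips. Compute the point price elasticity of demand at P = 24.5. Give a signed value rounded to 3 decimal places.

dD/dP = −2·78.9·P = -3866.1. At P = 24.5, D = 121940.275.
Ed = (dD/dP)·(P/D) = (-3866.1) × (24.5/121940.275) = -0.77676…

-0.777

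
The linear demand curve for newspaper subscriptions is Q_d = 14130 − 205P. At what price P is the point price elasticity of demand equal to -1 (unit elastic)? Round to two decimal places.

Ed = −205P/(14130 − 205P). Set this equal to -1:
205P = 1·(14130 − 205P) ⇒ 205P(1 + 1) = 1·14130
P = 1·14130 / (205·2) = 34.4634…

34.46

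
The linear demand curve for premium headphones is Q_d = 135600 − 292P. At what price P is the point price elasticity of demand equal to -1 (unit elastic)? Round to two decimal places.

232.19

Ed = −292P/(135600 − 292P). Set this equal to -1:
292P = 1·(135600 − 292P) ⇒ 292P(1 + 1) = 1·135600
P = 1·135600 / (292·2) = 232.1917…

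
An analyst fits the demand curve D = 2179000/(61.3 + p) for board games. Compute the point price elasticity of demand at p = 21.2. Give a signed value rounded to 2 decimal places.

-0.26

dD/dp = −2179000/(61.3 + p)² = -320.147. At p = 21.2, D = 26412.1.
Ed = (dD/dp)·(p/D) = (-320.147) × (21.2/26412.1) = -0.2569…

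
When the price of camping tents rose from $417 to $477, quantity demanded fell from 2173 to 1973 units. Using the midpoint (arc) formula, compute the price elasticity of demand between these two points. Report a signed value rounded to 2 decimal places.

%ΔQ = (1973 − 2173) / [(2173 + 1973)/2] = -200/2073 = -0.096478…
%ΔP = (477 − 417) / [(417 + 477)/2] = 60/447 = 0.134228…
Arc Ed = %ΔQ / %ΔP = (-200/2073) / (60/447) = -0.7187…

-0.72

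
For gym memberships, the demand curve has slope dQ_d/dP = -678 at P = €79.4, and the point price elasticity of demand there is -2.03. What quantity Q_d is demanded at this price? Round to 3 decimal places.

Ed = (dQ_d/dP)·(P/Q_d) ⇒ Q_d = (dQ_d/dP)·P/Ed = (-678)·79.4/(-2.03) = 26518.81773…

26518.818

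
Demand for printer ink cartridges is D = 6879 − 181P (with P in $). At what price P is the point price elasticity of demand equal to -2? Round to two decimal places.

Ed = −181P/(6879 − 181P). Set this equal to -2:
181P = 2·(6879 − 181P) ⇒ 181P(1 + 2) = 2·6879
P = 2·6879 / (181·3) = 25.3370…

25.34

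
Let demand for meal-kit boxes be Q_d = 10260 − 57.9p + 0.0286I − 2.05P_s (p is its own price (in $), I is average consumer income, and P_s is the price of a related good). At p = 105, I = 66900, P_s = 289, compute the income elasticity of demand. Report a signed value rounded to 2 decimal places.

0.35

At the given values, Q_d = 10260 − 57.9(105) + 0.0286(66900) − 2.05(289) = 5501.39.
∂Q_d/∂I = 0.0286.
E = (0.0286) × (66900/5501.39) = 0.3477…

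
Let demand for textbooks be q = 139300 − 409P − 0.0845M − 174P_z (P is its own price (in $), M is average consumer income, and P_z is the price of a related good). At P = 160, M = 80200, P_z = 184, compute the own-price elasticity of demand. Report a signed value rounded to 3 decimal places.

At the given values, q = 139300 − 409(160) − 0.0845(80200) − 174(184) = 35067.1.
∂q/∂P = −409.
E = (-409) × (160/35067.1) = -1.86613…

-1.866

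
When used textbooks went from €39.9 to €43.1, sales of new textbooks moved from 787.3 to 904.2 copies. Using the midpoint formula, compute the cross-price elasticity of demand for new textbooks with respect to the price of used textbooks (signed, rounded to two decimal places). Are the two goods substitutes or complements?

1.79; substitutes

%ΔQ_{new textbooks} = (904.2 − 787.3)/avg = 116.9/845.75 = 0.138220…
%ΔP_{used textbooks} = (43.1 − 39.9)/avg = 3.2/41.5 = 0.077108…
E_cross = (116.9/845.75) / (3.2/41.5) = 1.7925…
E_cross > 0 ⇒ the goods are substitutes.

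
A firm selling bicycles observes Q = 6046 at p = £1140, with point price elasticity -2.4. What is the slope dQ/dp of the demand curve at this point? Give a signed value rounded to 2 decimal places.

Ed = (dQ/dp)·(p/Q) ⇒ dQ/dp = Ed·Q/p = (-2.4)·6046/1140 = -12.7284…

-12.73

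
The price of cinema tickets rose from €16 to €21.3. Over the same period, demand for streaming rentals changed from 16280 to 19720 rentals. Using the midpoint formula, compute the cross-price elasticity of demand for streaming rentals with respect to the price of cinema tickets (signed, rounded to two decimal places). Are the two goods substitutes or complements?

0.67; substitutes

%ΔQ_{streaming rentals} = (19720 − 16280)/avg = 3440/18000 = 0.191111…
%ΔP_{cinema tickets} = (21.3 − 16)/avg = 5.3/18.65 = 0.284182…
E_cross = (3440/18000) / (5.3/18.65) = 0.6724…
E_cross > 0 ⇒ the goods are substitutes.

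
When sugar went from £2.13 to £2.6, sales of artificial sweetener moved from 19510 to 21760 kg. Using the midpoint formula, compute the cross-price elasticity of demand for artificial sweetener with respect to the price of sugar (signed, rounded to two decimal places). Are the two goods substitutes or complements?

%ΔQ_{artificial sweetener} = (21760 − 19510)/avg = 2250/20635 = 0.109038…
%ΔP_{sugar} = (2.6 − 2.13)/avg = 0.47/2.365 = 0.198731…
E_cross = (2250/20635) / (0.47/2.365) = 0.5486…
E_cross > 0 ⇒ the goods are substitutes.

0.55; substitutes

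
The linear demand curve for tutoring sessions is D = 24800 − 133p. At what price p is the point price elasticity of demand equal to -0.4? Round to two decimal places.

Ed = −133p/(24800 − 133p). Set this equal to -0.4:
133p = 0.4·(24800 − 133p) ⇒ 133p(1 + 0.4) = 0.4·24800
p = 0.4·24800 / (133·1.4) = 53.2760…

53.28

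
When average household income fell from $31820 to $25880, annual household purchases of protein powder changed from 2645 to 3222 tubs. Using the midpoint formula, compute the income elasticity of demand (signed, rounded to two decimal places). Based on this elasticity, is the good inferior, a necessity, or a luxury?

%ΔQ = (3222 − 2645)/[( 2645 + 3222)/2] = 577/2933.5 = 0.196693…
%ΔIncome = (25880 − 31820)/[( 31820 + 25880)/2] = -5940/28850 = -0.205892…
E_income = (577/2933.5) / (-5940/28850) = -0.9553…
E_income < 0 ⇒ inferior good.

-0.96; inferior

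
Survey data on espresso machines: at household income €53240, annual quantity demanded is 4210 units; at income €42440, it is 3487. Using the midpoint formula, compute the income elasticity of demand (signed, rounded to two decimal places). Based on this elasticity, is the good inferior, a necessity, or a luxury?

0.83; necessity

%ΔQ = (3487 − 4210)/[( 4210 + 3487)/2] = -723/3848.5 = -0.187865…
%ΔIncome = (42440 − 53240)/[( 53240 + 42440)/2] = -10800/47840 = -0.225752…
E_income = (-723/3848.5) / (-10800/47840) = 0.8321…
0 < E_income < 1 ⇒ normal good, necessity.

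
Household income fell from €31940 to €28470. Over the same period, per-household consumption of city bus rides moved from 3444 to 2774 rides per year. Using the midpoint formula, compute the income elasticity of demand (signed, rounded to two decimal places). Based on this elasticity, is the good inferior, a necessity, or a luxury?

1.88; luxury

%ΔQ = (2774 − 3444)/[( 3444 + 2774)/2] = -670/3109 = -0.215503…
%ΔIncome = (28470 − 31940)/[( 31940 + 28470)/2] = -3470/30205 = -0.114881…
E_income = (-670/3109) / (-3470/30205) = 1.8758…
E_income > 1 ⇒ normal good, luxury.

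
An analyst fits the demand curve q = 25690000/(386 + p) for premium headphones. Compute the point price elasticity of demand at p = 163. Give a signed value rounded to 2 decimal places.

-0.30

dq/dp = −25690000/(386 + p)² = -85.2353. At p = 163, q = 46794.2.
Ed = (dq/dp)·(p/q) = (-85.2353) × (163/46794.2) = -0.2969…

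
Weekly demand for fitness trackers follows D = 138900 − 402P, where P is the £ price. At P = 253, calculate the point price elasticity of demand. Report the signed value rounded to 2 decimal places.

dD/dP = −402. At P = 253, D = 138900 − 402(253) = 37194.
Ed = (dD/dP)·(P/D) = −402 × (253/37194) = -2.7344…

-2.73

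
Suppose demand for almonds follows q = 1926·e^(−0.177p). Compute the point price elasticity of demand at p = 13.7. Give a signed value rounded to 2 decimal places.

dq/dp = −0.177·q = -30.1654. At p = 13.7, q = 170.426.
Ed = (dq/dp)·(p/q) = (-30.1654) × (13.7/170.426) = -2.4249

-2.42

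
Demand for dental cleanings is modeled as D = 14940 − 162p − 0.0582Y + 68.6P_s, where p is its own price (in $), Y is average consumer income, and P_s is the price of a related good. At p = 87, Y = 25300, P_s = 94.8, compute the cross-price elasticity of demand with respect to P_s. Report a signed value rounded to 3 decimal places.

At the given values, D = 14940 − 162(87) − 0.0582(25300) + 68.6(94.8) = 5876.82.
∂D/∂P_s = 68.6.
E = (68.6) × (94.8/5876.82) = 1.10659…

1.107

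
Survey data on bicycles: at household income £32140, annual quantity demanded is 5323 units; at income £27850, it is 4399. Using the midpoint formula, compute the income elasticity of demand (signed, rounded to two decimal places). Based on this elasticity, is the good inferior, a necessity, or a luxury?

1.33; luxury

%ΔQ = (4399 − 5323)/[( 5323 + 4399)/2] = -924/4861 = -0.190084…
%ΔIncome = (27850 − 32140)/[( 32140 + 27850)/2] = -4290/29995 = -0.143023…
E_income = (-924/4861) / (-4290/29995) = 1.3290…
E_income > 1 ⇒ normal good, luxury.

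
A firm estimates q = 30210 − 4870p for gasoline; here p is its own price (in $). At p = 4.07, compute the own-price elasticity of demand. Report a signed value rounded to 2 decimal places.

-1.91

At the given values, q = 30210 − 4870(4.07) = 10389.1.
∂q/∂p = −4870.
E = (-4870) × (4.07/10389.1) = -1.9078…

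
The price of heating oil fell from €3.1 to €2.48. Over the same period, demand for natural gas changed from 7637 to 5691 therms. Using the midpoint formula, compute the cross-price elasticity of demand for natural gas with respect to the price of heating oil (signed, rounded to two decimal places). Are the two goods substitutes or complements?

1.31; substitutes

%ΔQ_{natural gas} = (5691 − 7637)/avg = -1946/6664 = -0.292016…
%ΔP_{heating oil} = (2.48 − 3.1)/avg = -0.62/2.79 = -0.222222…
E_cross = (-1946/6664) / (-0.62/2.79) = 1.3140…
E_cross > 0 ⇒ the goods are substitutes.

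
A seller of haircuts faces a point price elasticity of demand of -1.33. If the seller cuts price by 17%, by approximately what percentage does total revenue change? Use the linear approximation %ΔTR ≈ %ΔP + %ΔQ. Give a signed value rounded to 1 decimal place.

+5.6%

%ΔQ ≈ Ed × %ΔP = (-1.33) × (-17%) = +22.6100%
%ΔTR ≈ %ΔP + %ΔQ = (-17%) + (+22.6100%) = +5.6100%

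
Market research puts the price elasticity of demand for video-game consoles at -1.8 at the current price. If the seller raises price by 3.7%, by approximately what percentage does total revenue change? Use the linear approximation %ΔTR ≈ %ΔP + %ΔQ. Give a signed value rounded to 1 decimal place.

%ΔQ ≈ Ed × %ΔP = (-1.8) × (+3.7%) = -6.6600%
%ΔTR ≈ %ΔP + %ΔQ = (+3.7%) + (-6.6600%) = -2.9600%

-3.0%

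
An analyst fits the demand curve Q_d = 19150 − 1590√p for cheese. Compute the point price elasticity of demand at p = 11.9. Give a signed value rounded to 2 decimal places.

dQ_d/dp = −1590/(2√p) = -230.459. At p = 11.9, Q_d = 13665.1.
Ed = (dQ_d/dp)·(p/Q_d) = (-230.459) × (11.9/13665.1) = -0.2006…

-0.20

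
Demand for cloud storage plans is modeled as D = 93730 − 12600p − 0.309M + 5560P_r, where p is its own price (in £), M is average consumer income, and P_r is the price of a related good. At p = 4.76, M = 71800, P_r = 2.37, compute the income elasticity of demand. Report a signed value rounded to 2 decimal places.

-0.90

At the given values, D = 93730 − 12600(4.76) − 0.309(71800) + 5560(2.37) = 24745.
∂D/∂M = -0.309.
E = (-0.309) × (71800/24745) = -0.8965…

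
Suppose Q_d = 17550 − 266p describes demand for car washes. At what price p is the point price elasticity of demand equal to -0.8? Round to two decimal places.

Ed = −266p/(17550 − 266p). Set this equal to -0.8:
266p = 0.8·(17550 − 266p) ⇒ 266p(1 + 0.8) = 0.8·17550
p = 0.8·17550 / (266·1.8) = 29.3233…

29.32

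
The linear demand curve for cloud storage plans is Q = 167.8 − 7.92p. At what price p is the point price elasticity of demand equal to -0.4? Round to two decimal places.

6.05

Ed = −7.92p/(167.8 − 7.92p). Set this equal to -0.4:
7.92p = 0.4·(167.8 − 7.92p) ⇒ 7.92p(1 + 0.4) = 0.4·167.8
p = 0.4·167.8 / (7.92·1.4) = 6.0533…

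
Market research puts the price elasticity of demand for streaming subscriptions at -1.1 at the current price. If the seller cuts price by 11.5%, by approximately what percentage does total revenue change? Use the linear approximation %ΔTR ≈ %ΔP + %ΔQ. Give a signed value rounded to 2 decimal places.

+1.15%

%ΔQ ≈ Ed × %ΔP = (-1.1) × (-11.5%) = +12.6500%
%ΔTR ≈ %ΔP + %ΔQ = (-11.5%) + (+12.6500%) = +1.1500%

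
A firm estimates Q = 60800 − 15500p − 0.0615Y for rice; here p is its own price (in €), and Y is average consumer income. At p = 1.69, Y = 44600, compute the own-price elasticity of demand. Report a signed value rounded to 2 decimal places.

At the given values, Q = 60800 − 15500(1.69) − 0.0615(44600) = 31862.1.
∂Q/∂p = −15500.
E = (-15500) × (1.69/31862.1) = -0.8221…

-0.82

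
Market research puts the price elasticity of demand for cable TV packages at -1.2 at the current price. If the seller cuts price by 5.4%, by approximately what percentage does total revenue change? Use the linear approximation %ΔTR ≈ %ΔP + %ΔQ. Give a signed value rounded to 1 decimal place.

+1.1%

%ΔQ ≈ Ed × %ΔP = (-1.2) × (-5.4%) = +6.4800%
%ΔTR ≈ %ΔP + %ΔQ = (-5.4%) + (+6.4800%) = +1.0800%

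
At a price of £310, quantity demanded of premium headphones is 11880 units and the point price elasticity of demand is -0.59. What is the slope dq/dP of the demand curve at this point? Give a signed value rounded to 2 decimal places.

-22.61

Ed = (dq/dP)·(P/q) ⇒ dq/dP = Ed·q/P = (-0.59)·11880/310 = -22.6103…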